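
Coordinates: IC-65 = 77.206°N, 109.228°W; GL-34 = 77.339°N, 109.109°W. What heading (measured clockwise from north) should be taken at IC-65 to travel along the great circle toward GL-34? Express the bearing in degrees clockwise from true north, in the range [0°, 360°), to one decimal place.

11.1°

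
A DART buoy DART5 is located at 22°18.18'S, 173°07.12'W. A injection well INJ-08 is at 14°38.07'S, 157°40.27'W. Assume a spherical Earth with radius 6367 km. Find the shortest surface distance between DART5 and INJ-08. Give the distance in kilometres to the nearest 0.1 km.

DART5: φ = -22.30300°, λ = -173.11867°
INJ-08: φ = -14.63450°, λ = -157.67117°
Δφ = 7.6685°,  Δλ = 15.4475°
a = sin²(Δφ/2) + cos φ₁ cos φ₂ sin²(Δλ/2) = 0.020641
c = 2·arcsin(√a) = 0.288336 rad = 16.5204°
d = R·c = 6367 × 0.288336 = 1835.8 km

1835.8 km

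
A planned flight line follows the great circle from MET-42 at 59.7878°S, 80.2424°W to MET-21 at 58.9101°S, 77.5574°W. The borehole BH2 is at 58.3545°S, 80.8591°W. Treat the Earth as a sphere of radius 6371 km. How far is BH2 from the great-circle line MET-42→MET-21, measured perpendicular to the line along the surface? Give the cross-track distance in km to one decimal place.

154.5 km

δ₁₃ = central angle MET-42→BH2 = 0.025620 rad  (haversine)
θ₁₃ = bearing MET-42→BH2 = 347.265°,  θ₁₂ = bearing MET-42→MET-21 = 58.492°
dₓₜ = R·arcsin(sin δ₁₃ · sin(θ₁₃ − θ₁₂)) = 6371·arcsin(0.02562·sin(288.773°)) = -154.539 km
|dₓₜ| = 154.539 km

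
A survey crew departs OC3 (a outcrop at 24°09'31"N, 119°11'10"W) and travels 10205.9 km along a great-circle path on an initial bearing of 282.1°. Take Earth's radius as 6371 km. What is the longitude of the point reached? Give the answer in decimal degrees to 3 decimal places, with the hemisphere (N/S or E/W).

OC3: φ = +24.15861°, λ = -119.18611°
δ = d/R = 10205.9/6371 = 1.601931 rad
φ₂ = arcsin(sin φ₁ cos δ + cos φ₁ sin δ cos θ)
   = arcsin(0.40926·-0.03113 + 0.91242·0.99952·0.20962) = 10.27812°
λ₂ = λ₁ + atan2(sin θ sin δ cos φ₁, cos δ − sin φ₁ sin φ₂) = 144.15188°

144.152°E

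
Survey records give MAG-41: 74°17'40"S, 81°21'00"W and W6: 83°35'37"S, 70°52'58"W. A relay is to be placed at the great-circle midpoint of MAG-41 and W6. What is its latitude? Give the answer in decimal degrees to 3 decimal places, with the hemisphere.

78.981°S

MAG-41: φ = -74.29444°, λ = -81.35000°
W6: φ = -83.59361°, λ = -70.88278°
Bx = cos φ₂ cos Δλ = 0.109723,  By = cos φ₂ sin Δλ = 0.020271
φₘ = atan2(sin φ₁ + sin φ₂, √((cos φ₁ + Bx)² + By²)) = -78.98119°
λₘ = λ₁ + atan2(By, cos φ₁ + Bx) = -78.29980°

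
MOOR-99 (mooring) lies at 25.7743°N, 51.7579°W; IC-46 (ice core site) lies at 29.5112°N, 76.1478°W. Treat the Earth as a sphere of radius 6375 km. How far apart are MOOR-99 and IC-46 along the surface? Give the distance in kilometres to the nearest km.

2435 km

Δφ = 3.7369°,  Δλ = -24.3899°
a = sin²(Δφ/2) + cos φ₁ cos φ₂ sin²(Δλ/2) = 0.036032
c = 2·arcsin(√a) = 0.381961 rad = 21.8848°
d = R·c = 6375 × 0.381961 = 2435.0 km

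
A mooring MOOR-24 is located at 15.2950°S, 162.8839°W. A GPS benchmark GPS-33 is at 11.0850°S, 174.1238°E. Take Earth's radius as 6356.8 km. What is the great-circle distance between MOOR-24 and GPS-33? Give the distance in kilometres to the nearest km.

Δφ = 4.2100°,  Δλ = -22.9923°
a = sin²(Δφ/2) + cos φ₁ cos φ₂ sin²(Δλ/2) = 0.038949
c = 2·arcsin(√a) = 0.397317 rad = 22.7646°
d = R·c = 6356.8 × 0.397317 = 2525.7 km

2526 km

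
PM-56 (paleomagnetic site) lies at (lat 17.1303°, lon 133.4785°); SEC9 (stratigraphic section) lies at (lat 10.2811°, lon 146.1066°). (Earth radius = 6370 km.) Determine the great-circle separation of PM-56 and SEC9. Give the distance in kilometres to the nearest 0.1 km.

Δφ = -6.8492°,  Δλ = 12.6281°
a = sin²(Δφ/2) + cos φ₁ cos φ₂ sin²(Δλ/2) = 0.014941
c = 2·arcsin(√a) = 0.245082 rad = 14.0422°
d = R·c = 6370 × 0.245082 = 1561.2 km

1561.2 km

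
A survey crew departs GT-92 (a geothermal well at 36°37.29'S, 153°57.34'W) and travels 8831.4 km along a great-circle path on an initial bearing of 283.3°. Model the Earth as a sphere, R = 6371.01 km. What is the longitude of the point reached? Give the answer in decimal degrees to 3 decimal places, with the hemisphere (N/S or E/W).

132.481°E

GT-92: φ = -36.62150°, λ = -153.95567°
δ = d/R = 8831.4/6371.01 = 1.386185 rad
φ₂ = arcsin(sin φ₁ cos δ + cos φ₁ sin δ cos θ)
   = arcsin(-0.59653·0.18356 + 0.80259·0.98301·0.23005) = 4.12877°
λ₂ = λ₁ + atan2(sin θ sin δ cos φ₁, cos δ − sin φ₁ sin φ₂) = 132.48132°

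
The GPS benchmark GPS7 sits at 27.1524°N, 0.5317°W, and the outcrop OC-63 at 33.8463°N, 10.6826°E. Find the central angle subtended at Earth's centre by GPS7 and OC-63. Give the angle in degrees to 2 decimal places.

11.74°

Δφ = 6.6939°,  Δλ = 11.2143°
a = sin²(Δφ/2) + cos φ₁ cos φ₂ sin²(Δλ/2) = 0.010464
c = 2·arcsin(√a) = 0.204941 rad = 11.7423°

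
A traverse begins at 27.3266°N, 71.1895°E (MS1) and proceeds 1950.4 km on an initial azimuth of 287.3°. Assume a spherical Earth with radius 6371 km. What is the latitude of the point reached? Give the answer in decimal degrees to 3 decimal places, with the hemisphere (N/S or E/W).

δ = d/R = 1950.4/6371 = 0.306137 rad
φ₂ = arcsin(sin φ₁ cos δ + cos φ₁ sin δ cos θ)
   = arcsin(0.45906·0.95350 + 0.88840·0.30138·0.29737) = 31.15390°
λ₂ = λ₁ + atan2(sin θ sin δ cos φ₁, cos δ − sin φ₁ sin φ₂) = 51.54184°

31.154°N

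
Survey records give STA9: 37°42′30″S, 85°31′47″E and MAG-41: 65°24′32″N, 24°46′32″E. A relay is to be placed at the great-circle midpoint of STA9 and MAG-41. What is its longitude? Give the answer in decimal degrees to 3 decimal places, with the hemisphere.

65.471°E

STA9: φ = -37.70833°, λ = +85.52972°
MAG-41: φ = +65.40889°, λ = +24.77556°
Bx = cos φ₂ cos Δλ = 0.203308,  By = cos φ₂ sin Δλ = -0.363095
φₘ = atan2(sin φ₁ + sin φ₂, √((cos φ₁ + Bx)² + By²)) = 15.70419°
λₘ = λ₁ + atan2(By, cos φ₁ + Bx) = 65.47137°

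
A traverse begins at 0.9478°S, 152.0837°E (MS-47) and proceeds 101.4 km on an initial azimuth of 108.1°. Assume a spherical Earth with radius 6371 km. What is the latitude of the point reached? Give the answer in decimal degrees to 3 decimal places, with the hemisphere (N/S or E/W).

δ = d/R = 101.4/6371 = 0.015916 rad
φ₂ = arcsin(sin φ₁ cos δ + cos φ₁ sin δ cos θ)
   = arcsin(-0.01654·0.99987 + 0.99986·0.01592·-0.31068) = -1.23099°
λ₂ = λ₁ + atan2(sin θ sin δ cos φ₁, cos δ − sin φ₁ sin φ₂) = 152.95068°

1.231°S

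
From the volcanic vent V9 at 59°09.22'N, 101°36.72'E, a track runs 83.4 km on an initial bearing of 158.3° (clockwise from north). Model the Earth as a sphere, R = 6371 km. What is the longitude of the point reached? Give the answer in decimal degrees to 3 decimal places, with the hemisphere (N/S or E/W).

V9: φ = +59.15367°, λ = +101.61200°
δ = d/R = 83.4/6371 = 0.013091 rad
φ₂ = arcsin(sin φ₁ cos δ + cos φ₁ sin δ cos θ)
   = arcsin(0.85855·0.99991 + 0.51274·0.01309·-0.92913) = 58.45569°
λ₂ = λ₁ + atan2(sin θ sin δ cos φ₁, cos δ − sin φ₁ sin φ₂) = 102.14209°

102.142°E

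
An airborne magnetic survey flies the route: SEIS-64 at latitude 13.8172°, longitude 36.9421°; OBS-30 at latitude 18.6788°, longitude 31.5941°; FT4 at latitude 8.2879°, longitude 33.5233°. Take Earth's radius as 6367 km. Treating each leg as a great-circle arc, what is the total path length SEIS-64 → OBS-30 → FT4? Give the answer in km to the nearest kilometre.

1959 km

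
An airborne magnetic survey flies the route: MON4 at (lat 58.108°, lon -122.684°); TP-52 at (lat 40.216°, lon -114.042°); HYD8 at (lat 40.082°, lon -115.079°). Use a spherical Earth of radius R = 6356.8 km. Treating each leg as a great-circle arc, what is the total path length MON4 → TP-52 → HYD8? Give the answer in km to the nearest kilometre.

MON4→TP-52: c = 0.326855 rad, d = 2077.75 km
TP-52→HYD8: c = 0.014031 rad, d = 89.19 km
Total = 2077.75 + 89.19 = 2166.94 km

2167 km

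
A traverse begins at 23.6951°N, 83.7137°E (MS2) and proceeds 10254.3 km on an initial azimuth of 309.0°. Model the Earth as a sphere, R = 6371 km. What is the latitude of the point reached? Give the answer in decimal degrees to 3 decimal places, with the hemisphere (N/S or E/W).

34.075°N

δ = d/R = 10254.3/6371 = 1.609528 rad
φ₂ = arcsin(sin φ₁ cos δ + cos φ₁ sin δ cos θ)
   = arcsin(0.40187·-0.03872 + 0.91570·0.99925·0.62932) = 34.07472°
λ₂ = λ₁ + atan2(sin θ sin δ cos φ₁, cos δ − sin φ₁ sin φ₂) = -26.64552°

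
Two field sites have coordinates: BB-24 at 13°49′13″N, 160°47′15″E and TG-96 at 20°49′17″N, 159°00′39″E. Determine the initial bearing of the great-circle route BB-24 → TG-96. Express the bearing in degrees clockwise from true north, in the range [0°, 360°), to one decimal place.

346.6°

BB-24: φ = +13.82028°, λ = +160.78750°
TG-96: φ = +20.82139°, λ = +159.01083°
Δλ = -1.7767°
y = sin Δλ · cos φ₂ = -0.028979
x = cos φ₁ sin φ₂ − sin φ₁ cos φ₂ cos Δλ = 0.121996
θ = atan2(y, x) = -13.3624° → 346.6376° (mod 360°)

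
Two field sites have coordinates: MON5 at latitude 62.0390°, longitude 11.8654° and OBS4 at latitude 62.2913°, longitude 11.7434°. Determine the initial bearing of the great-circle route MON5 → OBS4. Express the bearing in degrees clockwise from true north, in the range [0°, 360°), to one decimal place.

Δλ = -0.1220°
y = sin Δλ · cos φ₂ = -0.000990
x = cos φ₁ sin φ₂ − sin φ₁ cos φ₂ cos Δλ = 0.004404
θ = atan2(y, x) = -12.6691° → 347.3309° (mod 360°)

347.3°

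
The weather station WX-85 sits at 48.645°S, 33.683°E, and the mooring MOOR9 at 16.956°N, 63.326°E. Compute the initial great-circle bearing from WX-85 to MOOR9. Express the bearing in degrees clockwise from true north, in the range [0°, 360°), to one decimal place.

Δλ = 29.6430°
y = sin Δλ · cos φ₂ = 0.473094
x = cos φ₁ sin φ₂ − sin φ₁ cos φ₂ cos Δλ = 0.816722
θ = atan2(y, x) = 30.0820° → 30.0820° (mod 360°)

30.1°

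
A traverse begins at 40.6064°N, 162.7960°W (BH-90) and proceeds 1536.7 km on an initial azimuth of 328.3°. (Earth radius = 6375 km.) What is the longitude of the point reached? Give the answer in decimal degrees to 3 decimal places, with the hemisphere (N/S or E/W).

174.509°W

δ = d/R = 1536.7/6375 = 0.241051 rad
φ₂ = arcsin(sin φ₁ cos δ + cos φ₁ sin δ cos θ)
   = arcsin(0.65086·0.97109 + 0.75920·0.23872·0.85081) = 51.83558°
λ₂ = λ₁ + atan2(sin θ sin δ cos φ₁, cos δ − sin φ₁ sin φ₂) = -174.50888°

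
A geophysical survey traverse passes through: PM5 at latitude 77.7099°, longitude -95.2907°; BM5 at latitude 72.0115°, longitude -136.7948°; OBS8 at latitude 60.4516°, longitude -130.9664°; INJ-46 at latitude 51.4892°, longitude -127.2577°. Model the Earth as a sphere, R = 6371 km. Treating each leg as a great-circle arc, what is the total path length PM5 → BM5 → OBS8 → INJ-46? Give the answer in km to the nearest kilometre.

3655 km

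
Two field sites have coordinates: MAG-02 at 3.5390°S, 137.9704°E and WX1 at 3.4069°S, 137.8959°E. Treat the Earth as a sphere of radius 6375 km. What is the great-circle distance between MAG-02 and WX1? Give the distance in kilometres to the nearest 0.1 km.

16.9 km

Δφ = 0.1321°,  Δλ = -0.0745°
a = sin²(Δφ/2) + cos φ₁ cos φ₂ sin²(Δλ/2) = 0.000002
c = 2·arcsin(√a) = 0.002646 rad = 0.1516°
d = R·c = 6375 × 0.002646 = 16.9 km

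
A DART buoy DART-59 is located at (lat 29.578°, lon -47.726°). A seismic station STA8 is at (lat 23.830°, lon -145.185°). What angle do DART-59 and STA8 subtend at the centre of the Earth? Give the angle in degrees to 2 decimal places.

84.48°

Δφ = -5.7480°,  Δλ = -97.4590°
a = sin²(Δφ/2) + cos φ₁ cos φ₂ sin²(Δλ/2) = 0.451923
c = 2·arcsin(√a) = 1.474493 rad = 84.4822°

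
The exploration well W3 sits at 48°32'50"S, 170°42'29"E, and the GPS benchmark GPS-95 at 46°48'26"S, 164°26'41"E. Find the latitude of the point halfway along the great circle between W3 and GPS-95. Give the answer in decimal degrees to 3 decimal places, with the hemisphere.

47.720°S

W3: φ = -48.54722°, λ = +170.70806°
GPS-95: φ = -46.80722°, λ = +164.44472°
Bx = cos φ₂ cos Δλ = 0.680370,  By = cos φ₂ sin Δλ = -0.074673
φₘ = atan2(sin φ₁ + sin φ₂, √((cos φ₁ + Bx)² + By²)) = -47.71983°
λₘ = λ₁ + atan2(By, cos φ₁ + Bx) = 167.52412°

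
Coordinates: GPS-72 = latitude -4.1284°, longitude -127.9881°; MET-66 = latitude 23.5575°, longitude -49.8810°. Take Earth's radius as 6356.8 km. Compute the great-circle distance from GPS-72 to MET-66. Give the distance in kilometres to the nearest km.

8966 km

Δφ = 27.6859°,  Δλ = 78.1071°
a = sin²(Δφ/2) + cos φ₁ cos φ₂ sin²(Δλ/2) = 0.420178
c = 2·arcsin(√a) = 1.410466 rad = 80.8137°
d = R·c = 6356.8 × 1.410466 = 8966.0 km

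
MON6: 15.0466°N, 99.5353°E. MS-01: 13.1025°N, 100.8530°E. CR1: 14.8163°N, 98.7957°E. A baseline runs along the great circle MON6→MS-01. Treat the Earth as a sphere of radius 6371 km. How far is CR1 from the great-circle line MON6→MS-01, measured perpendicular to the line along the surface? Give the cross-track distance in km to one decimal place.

80.4 km

δ₁₃ = central angle MON6→CR1 = 0.013104 rad  (haversine)
θ₁₃ = bearing MON6→CR1 = 252.233°,  θ₁₂ = bearing MON6→MS-01 = 146.515°
dₓₜ = R·arcsin(sin δ₁₃ · sin(θ₁₃ − θ₁₂)) = 6371·arcsin(0.01310·sin(105.719°)) = 80.365 km
|dₓₜ| = 80.365 km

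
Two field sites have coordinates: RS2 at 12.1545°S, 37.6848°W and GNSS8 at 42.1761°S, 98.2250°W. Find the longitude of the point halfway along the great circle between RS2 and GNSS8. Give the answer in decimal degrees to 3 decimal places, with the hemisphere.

63.363°W

Bx = cos φ₂ cos Δλ = 0.364475,  By = cos φ₂ sin Δλ = -0.645263
φₘ = atan2(sin φ₁ + sin φ₂, √((cos φ₁ + Bx)² + By²)) = -30.63692°
λₘ = λ₁ + atan2(By, cos φ₁ + Bx) = -63.36310°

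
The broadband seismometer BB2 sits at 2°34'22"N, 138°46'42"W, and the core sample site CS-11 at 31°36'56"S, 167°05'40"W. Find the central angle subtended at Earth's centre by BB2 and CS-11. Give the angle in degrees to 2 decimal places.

BB2: φ = +2.57278°, λ = -138.77833°
CS-11: φ = -31.61556°, λ = -167.09444°
Δφ = -34.1883°,  Δλ = -28.3161°
a = sin²(Δφ/2) + cos φ₁ cos φ₂ sin²(Δλ/2) = 0.137300
c = 2·arcsin(√a) = 0.759180 rad = 43.4978°

43.50°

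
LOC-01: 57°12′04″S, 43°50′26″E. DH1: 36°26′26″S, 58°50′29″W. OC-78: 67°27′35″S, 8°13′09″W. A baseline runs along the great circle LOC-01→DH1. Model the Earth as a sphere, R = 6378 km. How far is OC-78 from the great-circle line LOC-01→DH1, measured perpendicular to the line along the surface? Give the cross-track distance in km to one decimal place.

LOC-01: φ = -57.20111°, λ = +43.84056°
DH1: φ = -36.44056°, λ = -58.84139°
OC-78: φ = -67.45972°, λ = -8.21917°
δ₁₃ = central angle LOC-01→OC-78 = 0.441677 rad  (haversine)
θ₁₃ = bearing LOC-01→OC-78 = 225.011°,  θ₁₂ = bearing LOC-01→DH1 = 239.073°
dₓₜ = R·arcsin(sin δ₁₃ · sin(θ₁₃ − θ₁₂)) = 6378·arcsin(0.42746·sin(-14.062°)) = -663.626 km
|dₓₜ| = 663.626 km

663.6 km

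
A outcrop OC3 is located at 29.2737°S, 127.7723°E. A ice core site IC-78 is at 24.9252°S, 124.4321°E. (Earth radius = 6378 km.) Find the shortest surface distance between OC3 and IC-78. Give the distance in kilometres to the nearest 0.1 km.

586.3 km

Δφ = 4.3485°,  Δλ = -3.3402°
a = sin²(Δφ/2) + cos φ₁ cos φ₂ sin²(Δλ/2) = 0.002111
c = 2·arcsin(√a) = 0.091929 rad = 5.2672°
d = R·c = 6378 × 0.091929 = 586.3 km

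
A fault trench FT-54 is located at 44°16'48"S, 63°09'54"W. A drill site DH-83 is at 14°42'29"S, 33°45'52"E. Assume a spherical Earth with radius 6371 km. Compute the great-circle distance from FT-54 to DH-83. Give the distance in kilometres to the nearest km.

FT-54: φ = -44.28000°, λ = -63.16500°
DH-83: φ = -14.70806°, λ = +33.76444°
Δφ = 29.5719°,  Δλ = 96.9294°
a = sin²(Δφ/2) + cos φ₁ cos φ₂ sin²(Δλ/2) = 0.453143
c = 2·arcsin(√a) = 1.476944 rad = 84.6227°
d = R·c = 6371 × 1.476944 = 9409.6 km

9410 km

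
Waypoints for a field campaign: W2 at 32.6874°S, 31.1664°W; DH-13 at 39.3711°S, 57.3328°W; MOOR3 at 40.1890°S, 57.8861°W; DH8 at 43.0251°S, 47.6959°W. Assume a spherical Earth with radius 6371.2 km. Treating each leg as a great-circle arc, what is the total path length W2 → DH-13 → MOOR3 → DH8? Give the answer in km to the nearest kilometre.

W2→DH-13: c = 0.385725 rad, d = 2457.53 km
DH-13→MOOR3: c = 0.016089 rad, d = 102.51 km
MOOR3→DH8: c = 0.141781 rad, d = 903.32 km
Total = 2457.53 + 102.51 + 903.32 = 3463.35 km

3463 km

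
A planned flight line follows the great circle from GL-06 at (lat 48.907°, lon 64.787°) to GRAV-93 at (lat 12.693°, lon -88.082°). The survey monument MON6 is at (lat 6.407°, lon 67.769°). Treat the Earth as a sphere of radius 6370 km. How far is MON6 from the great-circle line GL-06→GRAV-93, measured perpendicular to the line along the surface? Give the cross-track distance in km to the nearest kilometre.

δ₁₃ = central angle GL-06→MON6 = 0.743073 rad  (haversine)
θ₁₃ = bearing GL-06→MON6 = 175.618°,  θ₁₂ = bearing GL-06→GRAV-93 = 330.883°
dₓₜ = R·arcsin(sin δ₁₃ · sin(θ₁₃ − θ₁₂)) = 6370·arcsin(0.67655·sin(-155.266°)) = -1828.195 km
|dₓₜ| = 1828.195 km

1828 km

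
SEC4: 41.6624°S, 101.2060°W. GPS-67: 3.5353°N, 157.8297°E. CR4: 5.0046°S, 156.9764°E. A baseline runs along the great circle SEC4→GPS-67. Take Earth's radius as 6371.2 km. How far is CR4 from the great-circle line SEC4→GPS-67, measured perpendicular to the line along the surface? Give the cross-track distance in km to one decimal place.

δ₁₃ = central angle SEC4→CR4 = 1.665363 rad  (haversine)
θ₁₃ = bearing SEC4→CR4 = 258.364°,  θ₁₂ = bearing SEC4→GPS-67 = 265.325°
dₓₜ = R·arcsin(sin δ₁₃ · sin(θ₁₃ − θ₁₂)) = 6371.2·arcsin(0.99553·sin(-6.961°)) = -770.597 km
|dₓₜ| = 770.597 km

770.6 km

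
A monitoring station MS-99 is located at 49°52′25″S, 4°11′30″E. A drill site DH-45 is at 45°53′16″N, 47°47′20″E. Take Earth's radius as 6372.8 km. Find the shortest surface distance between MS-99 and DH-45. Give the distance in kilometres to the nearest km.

11451 km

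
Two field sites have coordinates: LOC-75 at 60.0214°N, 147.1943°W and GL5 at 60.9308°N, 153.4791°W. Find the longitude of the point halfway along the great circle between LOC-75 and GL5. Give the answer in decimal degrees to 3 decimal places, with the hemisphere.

150.293°W

Bx = cos φ₂ cos Δλ = 0.482946,  By = cos φ₂ sin Δλ = -0.053188
φₘ = atan2(sin φ₁ + sin φ₂, √((cos φ₁ + Bx)² + By²)) = 60.51305°
λₘ = λ₁ + atan2(By, cos φ₁ + Bx) = -150.29262°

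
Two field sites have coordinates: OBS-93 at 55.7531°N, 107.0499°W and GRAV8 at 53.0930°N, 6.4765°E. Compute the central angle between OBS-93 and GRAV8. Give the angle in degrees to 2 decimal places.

58.26°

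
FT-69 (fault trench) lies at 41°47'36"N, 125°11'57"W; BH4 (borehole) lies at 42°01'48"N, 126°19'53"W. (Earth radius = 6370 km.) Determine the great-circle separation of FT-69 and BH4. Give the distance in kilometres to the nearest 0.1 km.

97.3 km

FT-69: φ = +41.79333°, λ = -125.19917°
BH4: φ = +42.03000°, λ = -126.33139°
Δφ = 0.2367°,  Δλ = -1.1322°
a = sin²(Δφ/2) + cos φ₁ cos φ₂ sin²(Δλ/2) = 0.000058
c = 2·arcsin(√a) = 0.015275 rad = 0.8752°
d = R·c = 6370 × 0.015275 = 97.3 km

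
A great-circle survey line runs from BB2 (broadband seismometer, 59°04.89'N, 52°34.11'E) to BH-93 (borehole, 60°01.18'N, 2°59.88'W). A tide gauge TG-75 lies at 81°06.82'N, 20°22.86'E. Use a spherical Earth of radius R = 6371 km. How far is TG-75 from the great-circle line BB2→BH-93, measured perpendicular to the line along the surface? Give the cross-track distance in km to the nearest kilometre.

2066 km

BB2: φ = +59.08150°, λ = +52.56850°
BH-93: φ = +60.01967°, λ = -2.99800°
TG-75: φ = +81.11367°, λ = +20.38100°
δ₁₃ = central angle BB2→TG-75 = 0.415847 rad  (haversine)
θ₁₃ = bearing BB2→TG-75 = 348.247°,  θ₁₂ = bearing BB2→BH-93 = 296.185°
dₓₜ = R·arcsin(sin δ₁₃ · sin(θ₁₃ − θ₁₂)) = 6371·arcsin(0.40396·sin(52.062°)) = 2065.795 km
|dₓₜ| = 2065.795 km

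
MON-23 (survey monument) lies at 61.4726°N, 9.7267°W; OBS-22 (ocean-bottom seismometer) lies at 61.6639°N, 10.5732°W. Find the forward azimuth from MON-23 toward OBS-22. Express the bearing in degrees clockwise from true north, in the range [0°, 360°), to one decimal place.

Δλ = -0.8465°
y = sin Δλ · cos φ₂ = -0.007012
x = cos φ₁ sin φ₂ − sin φ₁ cos φ₂ cos Δλ = 0.003384
θ = atan2(y, x) = -64.2366° → 295.7634° (mod 360°)

295.8°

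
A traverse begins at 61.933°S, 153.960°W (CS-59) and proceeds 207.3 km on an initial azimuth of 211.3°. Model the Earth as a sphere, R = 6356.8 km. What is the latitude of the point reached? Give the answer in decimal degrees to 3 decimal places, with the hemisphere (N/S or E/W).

δ = d/R = 207.3/6356.8 = 0.032611 rad
φ₂ = arcsin(sin φ₁ cos δ + cos φ₁ sin δ cos θ)
   = arcsin(-0.88240·0.99947 + 0.47050·0.03260·-0.85446) = -63.51317°
λ₂ = λ₁ + atan2(sin θ sin δ cos φ₁, cos δ − sin φ₁ sin φ₂) = -156.13663°

63.513°S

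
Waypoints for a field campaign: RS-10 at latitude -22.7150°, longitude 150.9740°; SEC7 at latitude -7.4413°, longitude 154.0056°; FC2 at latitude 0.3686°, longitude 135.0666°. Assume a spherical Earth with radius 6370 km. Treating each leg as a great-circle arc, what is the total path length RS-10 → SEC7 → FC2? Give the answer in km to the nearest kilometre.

4001 km

RS-10→SEC7: c = 0.271393 rad, d = 1728.77 km
SEC7→FC2: c = 0.356723 rad, d = 2272.33 km
Total = 1728.77 + 2272.33 = 4001.10 km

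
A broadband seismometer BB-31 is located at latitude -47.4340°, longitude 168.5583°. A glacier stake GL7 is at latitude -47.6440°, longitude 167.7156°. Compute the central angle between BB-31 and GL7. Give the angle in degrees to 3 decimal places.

Δφ = -0.2100°,  Δλ = -0.8427°
a = sin²(Δφ/2) + cos φ₁ cos φ₂ sin²(Δλ/2) = 0.000028
c = 2·arcsin(√a) = 0.010584 rad = 0.6064°

0.606°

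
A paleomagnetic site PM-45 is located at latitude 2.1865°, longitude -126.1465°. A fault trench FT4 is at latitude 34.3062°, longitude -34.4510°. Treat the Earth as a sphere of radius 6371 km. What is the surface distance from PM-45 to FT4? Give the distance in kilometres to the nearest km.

Δφ = 32.1197°,  Δλ = 91.6955°
a = sin²(Δφ/2) + cos φ₁ cos φ₂ sin²(Δλ/2) = 0.501460
c = 2·arcsin(√a) = 1.573716 rad = 90.1673°
d = R·c = 6371 × 1.573716 = 10026.1 km

10026 km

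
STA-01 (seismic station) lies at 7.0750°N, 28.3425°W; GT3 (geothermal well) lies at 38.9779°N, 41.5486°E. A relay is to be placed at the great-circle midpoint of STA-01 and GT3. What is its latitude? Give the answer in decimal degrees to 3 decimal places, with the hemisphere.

Bx = cos φ₂ cos Δλ = 0.267271,  By = cos φ₂ sin Δλ = 0.730000
φₘ = atan2(sin φ₁ + sin φ₂, √((cos φ₁ + Bx)² + By²)) = 27.32315°
λₘ = λ₁ + atan2(By, cos φ₁ + Bx) = 1.75077°

27.323°N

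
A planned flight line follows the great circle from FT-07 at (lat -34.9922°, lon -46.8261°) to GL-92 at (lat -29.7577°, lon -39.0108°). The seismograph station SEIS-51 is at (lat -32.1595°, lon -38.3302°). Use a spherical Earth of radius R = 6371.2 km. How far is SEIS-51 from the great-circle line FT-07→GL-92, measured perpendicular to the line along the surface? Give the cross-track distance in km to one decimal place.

δ₁₃ = central angle FT-07→SEIS-51 = 0.133007 rad  (haversine)
θ₁₃ = bearing FT-07→SEIS-51 = 70.580°,  θ₁₂ = bearing FT-07→GL-92 = 53.734°
dₓₜ = R·arcsin(sin δ₁₃ · sin(θ₁₃ − θ₁₂)) = 6371.2·arcsin(0.13262·sin(16.847°)) = 244.927 km
|dₓₜ| = 244.927 km

244.9 km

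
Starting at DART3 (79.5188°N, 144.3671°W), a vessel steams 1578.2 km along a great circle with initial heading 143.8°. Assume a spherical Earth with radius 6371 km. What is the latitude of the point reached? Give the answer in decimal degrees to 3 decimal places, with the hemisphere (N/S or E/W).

δ = d/R = 1578.2/6371 = 0.247716 rad
φ₂ = arcsin(sin φ₁ cos δ + cos φ₁ sin δ cos θ)
   = arcsin(0.98331·0.96947 + 0.18191·0.24519·-0.80696) = 66.53533°
λ₂ = λ₁ + atan2(sin θ sin δ cos φ₁, cos δ − sin φ₁ sin φ₂) = -123.04080°

66.535°N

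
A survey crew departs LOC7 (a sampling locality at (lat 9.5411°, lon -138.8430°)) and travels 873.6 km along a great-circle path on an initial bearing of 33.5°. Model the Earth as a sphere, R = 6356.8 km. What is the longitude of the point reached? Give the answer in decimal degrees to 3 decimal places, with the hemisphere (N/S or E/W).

134.330°W

δ = d/R = 873.6/6356.8 = 0.137428 rad
φ₂ = arcsin(sin φ₁ cos δ + cos φ₁ sin δ cos θ)
   = arcsin(0.16576·0.99057 + 0.98617·0.13700·0.83389) = 16.07233°
λ₂ = λ₁ + atan2(sin θ sin δ cos φ₁, cos δ − sin φ₁ sin φ₂) = -134.32981°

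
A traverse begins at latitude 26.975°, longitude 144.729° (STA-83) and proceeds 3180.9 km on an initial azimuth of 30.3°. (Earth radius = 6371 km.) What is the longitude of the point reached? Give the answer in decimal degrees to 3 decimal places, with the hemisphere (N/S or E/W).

166.829°E

δ = d/R = 3180.9/6371 = 0.499278 rad
φ₂ = arcsin(sin φ₁ cos δ + cos φ₁ sin δ cos θ)
   = arcsin(0.45360·0.87793 + 0.89120·0.47879·0.86340) = 50.05329°
λ₂ = λ₁ + atan2(sin θ sin δ cos φ₁, cos δ − sin φ₁ sin φ₂) = 166.82895°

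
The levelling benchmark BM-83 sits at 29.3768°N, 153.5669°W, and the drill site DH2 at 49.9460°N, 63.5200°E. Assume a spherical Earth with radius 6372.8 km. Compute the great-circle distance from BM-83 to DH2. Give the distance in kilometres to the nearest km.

10469 km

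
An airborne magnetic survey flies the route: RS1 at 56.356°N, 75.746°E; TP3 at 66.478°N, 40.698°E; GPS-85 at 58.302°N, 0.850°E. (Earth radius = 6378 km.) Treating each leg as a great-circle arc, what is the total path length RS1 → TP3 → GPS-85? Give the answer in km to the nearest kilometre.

RS1→TP3: c = 0.335210 rad, d = 2137.97 km
TP3→GPS-85: c = 0.344835 rad, d = 2199.35 km
Total = 2137.97 + 2199.35 = 4337.32 km

4337 km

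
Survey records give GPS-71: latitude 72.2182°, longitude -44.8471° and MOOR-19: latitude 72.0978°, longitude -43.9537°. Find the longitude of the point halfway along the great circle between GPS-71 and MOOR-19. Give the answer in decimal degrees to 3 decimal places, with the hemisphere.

44.399°W

Bx = cos φ₂ cos Δλ = 0.307356,  By = cos φ₂ sin Δλ = 0.004793
φₘ = atan2(sin φ₁ + sin φ₂, √((cos φ₁ + Bx)² + By²)) = 72.15851°
λₘ = λ₁ + atan2(By, cos φ₁ + Bx) = -44.39894°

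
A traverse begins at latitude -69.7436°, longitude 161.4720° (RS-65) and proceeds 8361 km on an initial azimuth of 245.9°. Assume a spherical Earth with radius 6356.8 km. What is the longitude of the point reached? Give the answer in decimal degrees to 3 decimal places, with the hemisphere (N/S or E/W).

δ = d/R = 8361/6356.8 = 1.315284 rad
φ₂ = arcsin(sin φ₁ cos δ + cos φ₁ sin δ cos θ)
   = arcsin(-0.93815·0.25274 + 0.34622·0.96753·-0.40833) = -21.95588°
λ₂ = λ₁ + atan2(sin θ sin δ cos φ₁, cos δ − sin φ₁ sin φ₂) = 53.69723°

53.697°E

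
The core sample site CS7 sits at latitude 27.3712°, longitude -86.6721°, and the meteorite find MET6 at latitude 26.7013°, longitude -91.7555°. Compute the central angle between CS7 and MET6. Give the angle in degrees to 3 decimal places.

Δφ = -0.6699°,  Δλ = -5.0834°
a = sin²(Δφ/2) + cos φ₁ cos φ₂ sin²(Δλ/2) = 0.001594
c = 2·arcsin(√a) = 0.079881 rad = 4.5768°

4.577°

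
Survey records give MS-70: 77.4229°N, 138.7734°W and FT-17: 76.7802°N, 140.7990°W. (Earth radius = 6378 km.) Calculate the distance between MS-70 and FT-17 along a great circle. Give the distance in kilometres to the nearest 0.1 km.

87.5 km

Δφ = -0.6427°,  Δλ = -2.0256°
a = sin²(Δφ/2) + cos φ₁ cos φ₂ sin²(Δλ/2) = 0.000047
c = 2·arcsin(√a) = 0.013714 rad = 0.7857°
d = R·c = 6378 × 0.013714 = 87.5 km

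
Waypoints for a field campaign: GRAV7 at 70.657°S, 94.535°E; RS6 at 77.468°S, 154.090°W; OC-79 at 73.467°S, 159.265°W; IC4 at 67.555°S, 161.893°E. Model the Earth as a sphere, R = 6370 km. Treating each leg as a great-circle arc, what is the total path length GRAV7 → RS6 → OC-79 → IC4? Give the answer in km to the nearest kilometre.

4961 km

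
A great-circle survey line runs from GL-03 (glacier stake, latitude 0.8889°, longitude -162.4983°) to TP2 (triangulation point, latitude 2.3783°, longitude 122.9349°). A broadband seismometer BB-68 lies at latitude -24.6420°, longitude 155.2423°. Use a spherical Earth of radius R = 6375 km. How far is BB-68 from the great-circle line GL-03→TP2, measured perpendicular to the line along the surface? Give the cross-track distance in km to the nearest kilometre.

δ₁₃ = central angle GL-03→BB-68 = 0.841752 rad  (haversine)
θ₁₃ = bearing GL-03→BB-68 = 235.042°,  θ₁₂ = bearing GL-03→TP2 = 272.222°
dₓₜ = R·arcsin(sin δ₁₃ · sin(θ₁₃ − θ₁₂)) = 6375·arcsin(0.74581·sin(-37.180°)) = -2980.695 km
|dₓₜ| = 2980.695 km

2981 km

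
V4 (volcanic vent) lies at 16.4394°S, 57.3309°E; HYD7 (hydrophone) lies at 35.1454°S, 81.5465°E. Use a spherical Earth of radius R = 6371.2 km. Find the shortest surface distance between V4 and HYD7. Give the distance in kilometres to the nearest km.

3178 km

Δφ = -18.7060°,  Δλ = 24.2156°
a = sin²(Δφ/2) + cos φ₁ cos φ₂ sin²(Δλ/2) = 0.060916
c = 2·arcsin(√a) = 0.498778 rad = 28.5779°
d = R·c = 6371.2 × 0.498778 = 3177.8 km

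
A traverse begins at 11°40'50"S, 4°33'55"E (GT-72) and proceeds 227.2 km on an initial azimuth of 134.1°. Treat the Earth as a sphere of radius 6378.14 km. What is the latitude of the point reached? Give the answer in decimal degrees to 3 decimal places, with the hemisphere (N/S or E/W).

GT-72: φ = -11.68056°, λ = +4.56528°
δ = d/R = 227.2/6378.14 = 0.035622 rad
φ₂ = arcsin(sin φ₁ cos δ + cos φ₁ sin δ cos θ)
   = arcsin(-0.20245·0.99937 + 0.97929·0.03561·-0.69591) = -13.09684°
λ₂ = λ₁ + atan2(sin θ sin δ cos φ₁, cos δ − sin φ₁ sin φ₂) = 6.06995°

13.097°S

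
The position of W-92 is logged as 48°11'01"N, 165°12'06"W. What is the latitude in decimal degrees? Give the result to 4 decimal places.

48° + 11′/60 + 1″/3600 = 48 + 0.18333 + 0.00028 = 48.1836°

48.1836°N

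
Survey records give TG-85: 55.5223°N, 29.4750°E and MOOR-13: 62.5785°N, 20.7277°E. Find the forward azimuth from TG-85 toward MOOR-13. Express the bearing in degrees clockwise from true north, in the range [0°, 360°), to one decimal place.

331.2°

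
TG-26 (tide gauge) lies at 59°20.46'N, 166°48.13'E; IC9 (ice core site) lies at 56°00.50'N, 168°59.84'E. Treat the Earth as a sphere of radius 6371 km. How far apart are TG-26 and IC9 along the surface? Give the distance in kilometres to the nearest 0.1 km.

TG-26: φ = +59.34100°, λ = +166.80217°
IC9: φ = +56.00833°, λ = +168.99733°
Δφ = -3.3327°,  Δλ = 2.1952°
a = sin²(Δφ/2) + cos φ₁ cos φ₂ sin²(Δλ/2) = 0.000950
c = 2·arcsin(√a) = 0.061660 rad = 3.5329°
d = R·c = 6371 × 0.061660 = 392.8 km

392.8 km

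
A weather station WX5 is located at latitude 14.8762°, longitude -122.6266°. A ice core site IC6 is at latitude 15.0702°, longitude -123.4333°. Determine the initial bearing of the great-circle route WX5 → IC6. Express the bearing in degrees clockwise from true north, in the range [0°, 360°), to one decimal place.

Δλ = -0.8067°
y = sin Δλ · cos φ₂ = -0.013595
x = cos φ₁ sin φ₂ − sin φ₁ cos φ₂ cos Δλ = 0.003411
θ = atan2(y, x) = -75.9170° → 284.0830° (mod 360°)

284.1°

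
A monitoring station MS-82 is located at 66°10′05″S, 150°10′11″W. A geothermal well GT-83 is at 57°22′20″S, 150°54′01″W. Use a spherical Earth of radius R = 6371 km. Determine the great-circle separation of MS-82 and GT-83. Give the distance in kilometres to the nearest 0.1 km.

978.8 km

MS-82: φ = -66.16806°, λ = -150.16972°
GT-83: φ = -57.37222°, λ = -150.90028°
Δφ = 8.7958°,  Δλ = -0.7306°
a = sin²(Δφ/2) + cos φ₁ cos φ₂ sin²(Δλ/2) = 0.005889
c = 2·arcsin(√a) = 0.153632 rad = 8.8025°
d = R·c = 6371 × 0.153632 = 978.8 km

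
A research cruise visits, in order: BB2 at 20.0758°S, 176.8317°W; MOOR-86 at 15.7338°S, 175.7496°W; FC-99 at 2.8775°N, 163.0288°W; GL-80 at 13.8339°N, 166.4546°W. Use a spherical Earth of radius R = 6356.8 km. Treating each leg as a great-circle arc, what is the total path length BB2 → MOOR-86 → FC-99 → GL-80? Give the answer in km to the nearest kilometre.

BB2→MOOR-86: c = 0.077883 rad, d = 495.08 km
MOOR-86→FC-99: c = 0.392097 rad, d = 2492.48 km
FC-99→GL-80: c = 0.200138 rad, d = 1272.24 km
Total = 495.08 + 2492.48 + 1272.24 = 4259.81 km

4260 km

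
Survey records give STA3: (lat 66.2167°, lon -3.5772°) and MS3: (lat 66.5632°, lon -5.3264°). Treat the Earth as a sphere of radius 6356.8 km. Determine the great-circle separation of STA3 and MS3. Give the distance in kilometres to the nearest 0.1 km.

86.7 km

Δφ = 0.3465°,  Δλ = -1.7492°
a = sin²(Δφ/2) + cos φ₁ cos φ₂ sin²(Δλ/2) = 0.000047
c = 2·arcsin(√a) = 0.013640 rad = 0.7815°
d = R·c = 6356.8 × 0.013640 = 86.7 km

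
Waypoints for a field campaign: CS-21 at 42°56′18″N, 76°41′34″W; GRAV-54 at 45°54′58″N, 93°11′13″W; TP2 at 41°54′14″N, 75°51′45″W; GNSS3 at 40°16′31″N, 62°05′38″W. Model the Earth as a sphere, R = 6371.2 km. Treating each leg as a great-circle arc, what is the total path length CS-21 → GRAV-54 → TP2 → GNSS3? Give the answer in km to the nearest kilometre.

3969 km

CS-21: φ = +42.93833°, λ = -76.69278°
GRAV-54: φ = +45.91611°, λ = -93.18694°
TP2: φ = +41.90389°, λ = -75.86250°
GNSS3: φ = +40.27528°, λ = -62.09389°
CS-21→GRAV-54: c = 0.211627 rad, d = 1348.32 km
GRAV-54→TP2: c = 0.228272 rad, d = 1454.37 km
TP2→GNSS3: c = 0.183126 rad, d = 1166.73 km
Total = 1348.32 + 1454.37 + 1166.73 = 3969.42 km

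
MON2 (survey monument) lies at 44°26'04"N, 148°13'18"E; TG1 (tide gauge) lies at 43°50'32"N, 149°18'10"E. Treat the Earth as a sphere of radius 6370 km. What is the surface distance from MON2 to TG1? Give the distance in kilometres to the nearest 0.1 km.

108.5 km

MON2: φ = +44.43444°, λ = +148.22167°
TG1: φ = +43.84222°, λ = +149.30278°
Δφ = -0.5922°,  Δλ = 1.0811°
a = sin²(Δφ/2) + cos φ₁ cos φ₂ sin²(Δλ/2) = 0.000073
c = 2·arcsin(√a) = 0.017035 rad = 0.9760°
d = R·c = 6370 × 0.017035 = 108.5 km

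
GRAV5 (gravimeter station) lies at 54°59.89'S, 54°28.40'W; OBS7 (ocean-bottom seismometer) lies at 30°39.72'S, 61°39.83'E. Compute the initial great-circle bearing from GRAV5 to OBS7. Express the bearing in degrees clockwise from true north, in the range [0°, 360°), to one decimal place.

128.0°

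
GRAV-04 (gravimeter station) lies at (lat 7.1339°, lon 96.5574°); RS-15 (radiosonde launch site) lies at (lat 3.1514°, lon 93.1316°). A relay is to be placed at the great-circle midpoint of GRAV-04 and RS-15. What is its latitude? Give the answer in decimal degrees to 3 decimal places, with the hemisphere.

Bx = cos φ₂ cos Δλ = 0.996703,  By = cos φ₂ sin Δλ = -0.059666
φₘ = atan2(sin φ₁ + sin φ₂, √((cos φ₁ + Bx)² + By²)) = 5.14494°
λₘ = λ₁ + atan2(By, cos φ₁ + Bx) = 94.83914°

5.145°N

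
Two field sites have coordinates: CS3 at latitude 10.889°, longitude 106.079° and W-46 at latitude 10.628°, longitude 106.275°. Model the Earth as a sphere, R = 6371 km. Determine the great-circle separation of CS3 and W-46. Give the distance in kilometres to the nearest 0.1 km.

36.1 km

Δφ = -0.2610°,  Δλ = 0.1960°
a = sin²(Δφ/2) + cos φ₁ cos φ₂ sin²(Δλ/2) = 0.000008
c = 2·arcsin(√a) = 0.005661 rad = 0.3243°
d = R·c = 6371 × 0.005661 = 36.1 km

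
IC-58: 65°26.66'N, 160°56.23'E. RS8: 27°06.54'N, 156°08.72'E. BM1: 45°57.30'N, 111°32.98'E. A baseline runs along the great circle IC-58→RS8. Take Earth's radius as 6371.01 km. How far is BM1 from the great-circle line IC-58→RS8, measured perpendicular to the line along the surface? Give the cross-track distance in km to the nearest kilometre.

3413 km

IC-58: φ = +65.44433°, λ = +160.93717°
RS8: φ = +27.10900°, λ = +156.14533°
BM1: φ = +45.95500°, λ = +111.54967°
δ₁₃ = central angle IC-58→BM1 = 0.570088 rad  (haversine)
θ₁₃ = bearing IC-58→BM1 = 257.925°,  θ₁₂ = bearing IC-58→RS8 = 186.867°
dₓₜ = R·arcsin(sin δ₁₃ · sin(θ₁₃ − θ₁₂)) = 6371.01·arcsin(0.53971·sin(71.058°)) = 3413.211 km
|dₓₜ| = 3413.211 km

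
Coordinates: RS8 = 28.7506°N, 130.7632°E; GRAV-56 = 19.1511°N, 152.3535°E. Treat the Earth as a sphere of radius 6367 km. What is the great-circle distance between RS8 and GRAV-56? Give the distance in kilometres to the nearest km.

2433 km

Δφ = -9.5995°,  Δλ = 21.5903°
a = sin²(Δφ/2) + cos φ₁ cos φ₂ sin²(Δλ/2) = 0.036055
c = 2·arcsin(√a) = 0.382083 rad = 21.8918°
d = R·c = 6367 × 0.382083 = 2432.7 km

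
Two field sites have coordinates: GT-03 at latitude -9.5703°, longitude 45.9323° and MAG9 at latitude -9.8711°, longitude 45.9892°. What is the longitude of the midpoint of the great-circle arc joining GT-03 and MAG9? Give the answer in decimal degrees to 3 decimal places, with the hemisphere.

45.961°E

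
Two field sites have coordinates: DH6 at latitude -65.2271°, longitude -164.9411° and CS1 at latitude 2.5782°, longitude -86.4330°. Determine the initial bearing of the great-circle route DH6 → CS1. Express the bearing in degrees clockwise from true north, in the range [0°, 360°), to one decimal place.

Δλ = 78.5081°
y = sin Δλ · cos φ₂ = 0.978961
x = cos φ₁ sin φ₂ − sin φ₁ cos φ₂ cos Δλ = 0.199561
θ = atan2(y, x) = 78.4781° → 78.4781° (mod 360°)

78.5°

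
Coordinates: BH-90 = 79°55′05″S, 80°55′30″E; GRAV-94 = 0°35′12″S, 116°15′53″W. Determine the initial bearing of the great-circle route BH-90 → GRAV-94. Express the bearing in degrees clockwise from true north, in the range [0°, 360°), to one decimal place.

BH-90: φ = -79.91806°, λ = +80.92500°
GRAV-94: φ = -0.58667°, λ = -116.26472°
Δλ = 162.8103°
y = sin Δλ · cos φ₂ = 0.295521
x = cos φ₁ sin φ₂ − sin φ₁ cos φ₂ cos Δλ = -0.942323
θ = atan2(y, x) = 162.5881° → 162.5881° (mod 360°)

162.6°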